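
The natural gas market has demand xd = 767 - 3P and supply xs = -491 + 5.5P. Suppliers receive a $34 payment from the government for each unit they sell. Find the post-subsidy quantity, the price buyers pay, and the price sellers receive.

Pre-subsidy: 767 - 3P = -491 + 5.5P gives P* = 148, x* = 323.
With the subsidy, sellers receive Ps = Pb + 34 for each unit, where Pb is the price buyers pay.
Supply in terms of Pb becomes xs = -491 + 5.5(Pb + 34) = -304 + 5.5Pb. Setting this equal to demand: 767 - 3Pb = -304 + 5.5Pb, so Pb = 126.
Sellers receive Ps = 126 + 34 = 160; x' = 767 − 3·126 = 389.

x' = 389; buyers pay $126; sellers receive $160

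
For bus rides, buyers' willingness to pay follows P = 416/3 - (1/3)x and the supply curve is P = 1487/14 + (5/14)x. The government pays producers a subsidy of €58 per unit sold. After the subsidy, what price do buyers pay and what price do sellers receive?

Pre-subsidy: 416/3 - (1/3)x = 1487/14 + (5/14)x gives x* = 47 and P* = 123.
With the subsidy, sellers receive Ps = Pb + 58 for each unit, where Pb is the price buyers pay.
On the curves, Pb = 416/3 - (1/3)x and Ps = 1487/14 + (5/14)x; the wedge Ps − Pb = 58 gives 1487/14 + (5/14)x − (416/3 - (1/3)x) = 58, so x' = 131.
Then Pb = 416/3 − (1/3)·131 = 95 and Ps = 1487/14 + (5/14)·131 = 153.

Buyers pay €95; sellers receive €153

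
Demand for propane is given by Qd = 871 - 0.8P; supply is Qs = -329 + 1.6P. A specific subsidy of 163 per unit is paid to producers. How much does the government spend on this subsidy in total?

Government cost = 1364147/15

Pre-subsidy: 871 - 0.8P = -329 + 1.6P gives P* = 500, Q* = 471.
With the subsidy, sellers receive Ps = Pb + 163 for each unit, where Pb is the price buyers pay.
Supply in terms of Pb becomes Qs = -329 + 1.6(Pb + 163) = -68.2 + 1.6Pb. Setting this equal to demand: 871 - 0.8Pb = -68.2 + 1.6Pb, so Pb = 1174/3.
Sellers receive Ps = 1174/3 + 163 = 1663/3; Q' = 871 − 0.8·(1174/3) = 8369/15.
Government outlay = subsidy × quantity = 163 × 8369/15 = 1364147/15.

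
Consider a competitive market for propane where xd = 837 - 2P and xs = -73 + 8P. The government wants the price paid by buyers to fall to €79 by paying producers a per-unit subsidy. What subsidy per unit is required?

Required subsidy s = €15 per unit

At a buyer price of 79, quantity demanded is 837 − 2·79 = 679.
Sellers supply 679 only when they receive Ps with -73 + 8·Ps = 679, i.e. Ps = 94.
s = Ps − Pb = 94 − 79 = 15.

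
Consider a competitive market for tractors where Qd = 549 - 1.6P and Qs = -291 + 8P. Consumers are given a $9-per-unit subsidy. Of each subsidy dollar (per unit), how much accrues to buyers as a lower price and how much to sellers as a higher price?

Pre-subsidy: 549 - 1.6P = -291 + 8P gives P* = 87.5, Q* = 409.
With the rebate, buyers effectively pay Pb = Ps − 9, where Ps is the price sellers receive.
Demand in terms of Ps becomes Qd = 549 − 1.6(Ps − 9) = 563.4 - 1.6Ps. Setting this equal to supply: 563.4 - 1.6Ps = -291 + 8Ps, so Ps = 89.
Buyers pay Pb = 89 − 9 = 80; Q' = -291 + 8·89 = 421.
Buyers' price falls by P* − Pb = 87.5 − 80 = 7.5; sellers' price rises by Ps − P* = 89 − 87.5 = 1.5.

Buyers gain $7.5 per unit; sellers gain $1.5 per unit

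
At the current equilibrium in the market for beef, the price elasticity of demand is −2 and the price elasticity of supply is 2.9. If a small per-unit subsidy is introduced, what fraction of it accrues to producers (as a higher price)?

Producer share = 20/49

For a small subsidy around the equilibrium, the benefit split depends on the relative slopes, which at a point are proportional to the elasticities.
Buyer share = εs/(εs + |εd|) = 2.9/(2.9 + 2) = 29/49; seller share = |εd|/(εs + |εd|) = 20/49.
So producers capture 20/49 of the subsidy.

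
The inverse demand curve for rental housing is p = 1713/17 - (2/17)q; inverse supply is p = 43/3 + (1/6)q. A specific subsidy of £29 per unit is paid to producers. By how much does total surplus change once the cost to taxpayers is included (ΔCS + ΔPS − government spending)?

Net change in total surplus = -£1479

Pre-subsidy: 1713/17 - (2/17)q = 43/3 + (1/6)q gives q* = 304 and p* = 65.
With the subsidy, sellers receive ps = pb + 29 for each unit, where pb is the price buyers pay.
On the curves, pb = 1713/17 - (2/17)q and ps = 43/3 + (1/6)q; the wedge ps − pb = 29 gives 43/3 + (1/6)q − (1713/17 - (2/17)q) = 29, so q' = 406.
Then pb = 1713/17 − (2/17)·406 = 53 and ps = 43/3 + (1/6)·406 = 82.
ΔCS = ½(304 + 406)(65 − 53) = 4260; ΔPS = ½(304 + 406)(82 − 65) = 6035.
Government spending = 29 × 406 = 11774.
Net change = 4260 + 6035 − 11774 = -1479. The loss equals the DWL triangle ½·29·102.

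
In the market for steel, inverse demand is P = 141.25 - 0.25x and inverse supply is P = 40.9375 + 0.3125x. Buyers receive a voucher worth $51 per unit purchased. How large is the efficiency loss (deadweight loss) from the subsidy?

Deadweight loss = $2312

Pre-subsidy: 141.25 - 0.25x = 40.9375 + 0.3125x gives x* = 535/3 and P* = 290/3.
With the rebate, buyers effectively pay Pb = Ps − 51, where Ps is the price sellers receive.
On the curves, Pb = 141.25 - 0.25x and Ps = 40.9375 + 0.3125x; the wedge Ps − Pb = 51 gives 40.9375 + 0.3125x − (141.25 - 0.25x) = 51, so x' = 269.
Then Pb = 141.25 − 0.25·269 = 74 and Ps = 40.9375 + 0.3125·269 = 125.
The subsidy expands output by 269 − 535/3 = 272/3 past the efficient level; on those units the gap between marginal cost and willingness to pay runs from 0 up to 51.
DWL = ½ × 51 × 272/3 = 2312.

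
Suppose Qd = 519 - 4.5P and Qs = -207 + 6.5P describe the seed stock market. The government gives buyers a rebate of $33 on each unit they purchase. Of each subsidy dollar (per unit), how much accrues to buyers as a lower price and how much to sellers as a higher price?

Buyers gain $19.5 per unit; sellers gain $13.5 per unit

Pre-subsidy: 519 - 4.5P = -207 + 6.5P gives P* = 66, Q* = 222.
With the rebate, buyers effectively pay Pb = Ps − 33, where Ps is the price sellers receive.
Demand in terms of Ps becomes Qd = 519 − 4.5(Ps − 33) = 667.5 - 4.5Ps. Setting this equal to supply: 667.5 - 4.5Ps = -207 + 6.5Ps, so Ps = 79.5.
Buyers pay Pb = 79.5 − 33 = 46.5; Q' = -207 + 6.5·79.5 = 309.75.
Buyers' price falls by P* − Pb = 66 − 46.5 = 19.5; sellers' price rises by Ps − P* = 79.5 − 66 = 13.5.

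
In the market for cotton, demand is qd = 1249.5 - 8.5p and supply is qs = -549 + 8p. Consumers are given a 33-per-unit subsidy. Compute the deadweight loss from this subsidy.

Deadweight loss = 2244

Pre-subsidy: 1249.5 - 8.5p = -549 + 8p gives p* = 109, q* = 323.
With the rebate, buyers effectively pay pb = ps − 33, where ps is the price sellers receive.
Demand in terms of ps becomes qd = 1249.5 − 8.5(ps − 33) = 1530 - 8.5ps. Setting this equal to supply: 1530 - 8.5ps = -549 + 8ps, so ps = 126.
Buyers pay pb = 126 − 33 = 93; q' = -549 + 8·126 = 459.
The subsidy expands output by 459 − 323 = 136 past the efficient level; on those units the gap between marginal cost and willingness to pay runs from 0 up to 33.
DWL = ½ × 33 × 136 = 2244.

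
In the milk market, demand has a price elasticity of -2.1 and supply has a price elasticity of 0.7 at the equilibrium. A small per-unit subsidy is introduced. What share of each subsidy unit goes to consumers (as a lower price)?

For a small subsidy around the equilibrium, the benefit split depends on the relative slopes, which at a point are proportional to the elasticities.
Buyer share = εs/(εs + |εd|) = 0.7/(0.7 + 2.1) = 0.25; seller share = |εd|/(εs + |εd|) = 0.75.

Consumer share = 0.25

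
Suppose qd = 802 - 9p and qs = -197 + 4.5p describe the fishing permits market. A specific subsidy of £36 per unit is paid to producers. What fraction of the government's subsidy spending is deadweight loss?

Pre-subsidy: 802 - 9p = -197 + 4.5p gives p* = 74, q* = 136.
With the subsidy, sellers receive ps = pb + 36 for each unit, where pb is the price buyers pay.
Supply in terms of pb becomes qs = -197 + 4.5(pb + 36) = -35 + 4.5pb. Setting this equal to demand: 802 - 9pb = -35 + 4.5pb, so pb = 62.
Sellers receive ps = 62 + 36 = 98; q' = 802 − 9·62 = 244.
ΔCS = ½(136 + 244)(74 − 62) = 2280; ΔPS = ½(136 + 244)(98 − 74) = 4560.
Government spending = 36 × 244 = 8784.
DWL = ½ × 36 × (244 − 136) = 1944; fraction = 1944 / 8784 = 27/122.

DWL / government spending = 27/122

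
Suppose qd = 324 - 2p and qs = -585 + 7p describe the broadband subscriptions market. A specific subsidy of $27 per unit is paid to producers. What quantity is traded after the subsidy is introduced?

Pre-subsidy: 324 - 2p = -585 + 7p gives p* = 101, q* = 122.
With the subsidy, sellers receive ps = pb + 27 for each unit, where pb is the price buyers pay.
Supply in terms of pb becomes qs = -585 + 7(pb + 27) = -396 + 7pb. Setting this equal to demand: 324 - 2pb = -396 + 7pb, so pb = 80.
Sellers receive ps = 80 + 27 = 107; q' = 324 − 2·80 = 164.

q' = 164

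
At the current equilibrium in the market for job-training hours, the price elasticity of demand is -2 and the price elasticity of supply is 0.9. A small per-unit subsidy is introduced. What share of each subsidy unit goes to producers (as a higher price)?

Producer share = 20/29

For a small subsidy around the equilibrium, the benefit split depends on the relative slopes, which at a point are proportional to the elasticities.
Buyer share = εs/(εs + |εd|) = 0.9/(0.9 + 2) = 9/29; seller share = |εd|/(εs + |εd|) = 20/29.
So producers capture 20/29 of the subsidy.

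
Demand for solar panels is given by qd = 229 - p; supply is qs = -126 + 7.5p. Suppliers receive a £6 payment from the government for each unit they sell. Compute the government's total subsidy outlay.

Pre-subsidy: 229 - p = -126 + 7.5p gives p* = 710/17, q* = 3183/17.
With the subsidy, sellers receive ps = pb + 6 for each unit, where pb is the price buyers pay.
Supply in terms of pb becomes qs = -126 + 7.5(pb + 6) = -81 + 7.5pb. Setting this equal to demand: 229 - pb = -81 + 7.5pb, so pb = 620/17.
Sellers receive ps = 620/17 + 6 = 722/17; q' = 229 − 1·(620/17) = 3273/17.
Government outlay = subsidy × quantity = 6 × 3273/17 = 19638/17.

Government cost = 19638/17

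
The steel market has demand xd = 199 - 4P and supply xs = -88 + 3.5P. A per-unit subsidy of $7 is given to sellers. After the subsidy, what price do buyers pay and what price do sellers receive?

Pre-subsidy: 199 - 4P = -88 + 3.5P gives P* = 574/15, x* = 689/15.
With the subsidy, sellers receive Ps = Pb + 7 for each unit, where Pb is the price buyers pay.
Supply in terms of Pb becomes xs = -88 + 3.5(Pb + 7) = -63.5 + 3.5Pb. Setting this equal to demand: 199 - 4Pb = -63.5 + 3.5Pb, so Pb = 35.
Sellers receive Ps = 35 + 7 = 42; x' = 199 − 4·35 = 59.

Buyers pay $35; sellers receive $42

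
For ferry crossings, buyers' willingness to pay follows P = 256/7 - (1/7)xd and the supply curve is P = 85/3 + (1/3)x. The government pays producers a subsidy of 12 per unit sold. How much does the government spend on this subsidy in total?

Government cost = 510

Pre-subsidy: 256/7 - (1/7)x = 85/3 + (1/3)x gives x* = 17.3 and P* = 34.1.
With the subsidy, sellers receive Ps = Pb + 12 for each unit, where Pb is the price buyers pay.
On the curves, Pb = 256/7 - (1/7)x and Ps = 85/3 + (1/3)x; the wedge Ps − Pb = 12 gives 85/3 + (1/3)x − (256/7 - (1/7)x) = 12, so x' = 42.5.
Then Pb = 256/7 − (1/7)·42.5 = 30.5 and Ps = 85/3 + (1/3)·42.5 = 42.5.
Government outlay = subsidy × quantity = 12 × 42.5 = 510.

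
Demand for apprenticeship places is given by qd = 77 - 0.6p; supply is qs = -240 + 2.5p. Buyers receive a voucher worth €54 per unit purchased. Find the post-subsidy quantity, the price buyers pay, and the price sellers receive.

Pre-subsidy: 77 - 0.6p = -240 + 2.5p gives p* = 3170/31, q* = 485/31.
With the rebate, buyers effectively pay pb = ps − 54, where ps is the price sellers receive.
Demand in terms of ps becomes qd = 77 − 0.6(ps − 54) = 109.4 - 0.6ps. Setting this equal to supply: 109.4 - 0.6ps = -240 + 2.5ps, so ps = 3494/31.
Buyers pay pb = 3494/31 − 54 = 1820/31; q' = -240 + 2.5·(3494/31) = 1295/31.

q' = 1295/31; buyers pay 1820/31; sellers receive 3494/31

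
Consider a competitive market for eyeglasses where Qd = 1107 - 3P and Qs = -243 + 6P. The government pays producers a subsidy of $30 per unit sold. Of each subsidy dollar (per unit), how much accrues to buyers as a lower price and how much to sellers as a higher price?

Buyers gain $20 per unit; sellers gain $10 per unit

Pre-subsidy: 1107 - 3P = -243 + 6P gives P* = 150, Q* = 657.
With the subsidy, sellers receive Ps = Pb + 30 for each unit, where Pb is the price buyers pay.
Supply in terms of Pb becomes Qs = -243 + 6(Pb + 30) = -63 + 6Pb. Setting this equal to demand: 1107 - 3Pb = -63 + 6Pb, so Pb = 130.
Sellers receive Ps = 130 + 30 = 160; Q' = 1107 − 3·130 = 717.
Buyers' price falls by P* − Pb = 150 − 130 = 20; sellers' price rises by Ps − P* = 160 − 150 = 10.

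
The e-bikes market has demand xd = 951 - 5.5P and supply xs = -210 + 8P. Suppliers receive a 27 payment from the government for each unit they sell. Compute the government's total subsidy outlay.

Government cost = 15282

Pre-subsidy: 951 - 5.5P = -210 + 8P gives P* = 86, x* = 478.
With the subsidy, sellers receive Ps = Pb + 27 for each unit, where Pb is the price buyers pay.
Supply in terms of Pb becomes xs = -210 + 8(Pb + 27) = 6 + 8Pb. Setting this equal to demand: 951 - 5.5Pb = 6 + 8Pb, so Pb = 70.
Sellers receive Ps = 70 + 27 = 97; x' = 951 − 5.5·70 = 566.
Government outlay = subsidy × quantity = 27 × 566 = 15282.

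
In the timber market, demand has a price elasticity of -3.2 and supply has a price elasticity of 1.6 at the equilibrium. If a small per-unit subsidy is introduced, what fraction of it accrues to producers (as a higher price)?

Producer share = 2/3

For a small subsidy around the equilibrium, the benefit split depends on the relative slopes, which at a point are proportional to the elasticities.
Buyer share = εs/(εs + |εd|) = 1.6/(1.6 + 3.2) = 1/3; seller share = |εd|/(εs + |εd|) = 2/3.
So producers capture 2/3 of the subsidy.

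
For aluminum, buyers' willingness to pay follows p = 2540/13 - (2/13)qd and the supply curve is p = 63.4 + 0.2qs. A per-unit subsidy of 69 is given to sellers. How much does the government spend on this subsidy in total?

Government cost = 39192

Pre-subsidy: 2540/13 - (2/13)q = 63.4 + 0.2q gives q* = 373 and p* = 138.
With the subsidy, sellers receive ps = pb + 69 for each unit, where pb is the price buyers pay.
On the curves, pb = 2540/13 - (2/13)q and ps = 63.4 + 0.2q; the wedge ps − pb = 69 gives 63.4 + 0.2q − (2540/13 - (2/13)q) = 69, so q' = 568.
Then pb = 2540/13 − (2/13)·568 = 108 and ps = 63.4 + 0.2·568 = 177.
Government outlay = subsidy × quantity = 69 × 568 = 39192.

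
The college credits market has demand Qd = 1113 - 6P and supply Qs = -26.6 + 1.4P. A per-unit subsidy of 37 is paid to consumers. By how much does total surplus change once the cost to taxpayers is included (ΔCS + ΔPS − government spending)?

Net change in total surplus = -777

Pre-subsidy: 1113 - 6P = -26.6 + 1.4P gives P* = 154, Q* = 189.
With the rebate, buyers effectively pay Pb = Ps − 37, where Ps is the price sellers receive.
Demand in terms of Ps becomes Qd = 1113 − 6(Ps − 37) = 1335 - 6Ps. Setting this equal to supply: 1335 - 6Ps = -26.6 + 1.4Ps, so Ps = 184.
Buyers pay Pb = 184 − 37 = 147; Q' = -26.6 + 1.4·184 = 231.
ΔCS = ½(189 + 231)(154 − 147) = 1470; ΔPS = ½(189 + 231)(184 − 154) = 6300.
Government spending = 37 × 231 = 8547.
Net change = 1470 + 6300 − 8547 = -777. The loss equals the DWL triangle ½·37·42.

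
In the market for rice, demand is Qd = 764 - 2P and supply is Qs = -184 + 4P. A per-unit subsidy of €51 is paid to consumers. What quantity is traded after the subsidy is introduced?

Q' = 516

Pre-subsidy: 764 - 2P = -184 + 4P gives P* = 158, Q* = 448.
With the rebate, buyers effectively pay Pb = Ps − 51, where Ps is the price sellers receive.
Demand in terms of Ps becomes Qd = 764 − 2(Ps − 51) = 866 - 2Ps. Setting this equal to supply: 866 - 2Ps = -184 + 4Ps, so Ps = 175.
Buyers pay Pb = 175 − 51 = 124; Q' = -184 + 4·175 = 516.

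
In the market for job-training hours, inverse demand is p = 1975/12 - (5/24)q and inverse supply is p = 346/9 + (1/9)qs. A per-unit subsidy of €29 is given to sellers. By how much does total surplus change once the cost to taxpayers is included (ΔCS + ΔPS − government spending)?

Pre-subsidy: 1975/12 - (5/24)q = 346/9 + (1/9)q gives q* = 9082/23 and p* = 5680/69.
With the subsidy, sellers receive ps = pb + 29 for each unit, where pb is the price buyers pay.
On the curves, pb = 1975/12 - (5/24)q and ps = 346/9 + (1/9)q; the wedge ps − pb = 29 gives 346/9 + (1/9)q − (1975/12 - (5/24)q) = 29, so q' = 11170/23.
Then pb = 1975/12 − (5/24)·(11170/23) = 4375/69 and ps = 346/9 + (1/9)·(11170/23) = 6376/69.
ΔCS = ½(9082/23 + 11170/23)(5680/69 − 4375/69) = 4404810/529; ΔPS = ½(9082/23 + 11170/23)(6376/69 − 5680/69) = 2349232/529.
Government spending = 29 × 11170/23 = 323930/23.
Net change = 4404810/529 + 2349232/529 − 323930/23 = -30276/23. The loss equals the DWL triangle ½·29·2088/23.

Net change in total surplus = -30276/23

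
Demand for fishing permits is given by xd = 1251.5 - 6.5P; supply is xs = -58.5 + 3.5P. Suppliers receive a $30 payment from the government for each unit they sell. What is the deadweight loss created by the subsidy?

Deadweight loss = $1023.75

Pre-subsidy: 1251.5 - 6.5P = -58.5 + 3.5P gives P* = 131, x* = 400.
With the subsidy, sellers receive Ps = Pb + 30 for each unit, where Pb is the price buyers pay.
Supply in terms of Pb becomes xs = -58.5 + 3.5(Pb + 30) = 46.5 + 3.5Pb. Setting this equal to demand: 1251.5 - 6.5Pb = 46.5 + 3.5Pb, so Pb = 120.5.
Sellers receive Ps = 120.5 + 30 = 150.5; x' = 1251.5 − 6.5·120.5 = 468.25.
The subsidy expands output by 468.25 − 400 = 68.25 past the efficient level; on those units the gap between marginal cost and willingness to pay runs from 0 up to 30.
DWL = ½ × 30 × 68.25 = 1023.75.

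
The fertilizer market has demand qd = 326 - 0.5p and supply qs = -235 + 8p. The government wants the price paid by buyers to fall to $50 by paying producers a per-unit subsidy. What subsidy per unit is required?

Required subsidy s = $17 per unit

At a buyer price of 50, quantity demanded is 326 − 0.5·50 = 301.
Sellers supply 301 only when they receive ps with -235 + 8·ps = 301, i.e. ps = 67.
s = ps − pb = 67 − 50 = 17.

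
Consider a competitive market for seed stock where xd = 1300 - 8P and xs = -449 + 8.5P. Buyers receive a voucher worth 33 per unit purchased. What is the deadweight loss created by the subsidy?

Deadweight loss = 2244

Pre-subsidy: 1300 - 8P = -449 + 8.5P gives P* = 106, x* = 452.
With the rebate, buyers effectively pay Pb = Ps − 33, where Ps is the price sellers receive.
Demand in terms of Ps becomes xd = 1300 − 8(Ps − 33) = 1564 - 8Ps. Setting this equal to supply: 1564 - 8Ps = -449 + 8.5Ps, so Ps = 122.
Buyers pay Pb = 122 − 33 = 89; x' = -449 + 8.5·122 = 588.
The subsidy expands output by 588 − 452 = 136 past the efficient level; on those units the gap between marginal cost and willingness to pay runs from 0 up to 33.
DWL = ½ × 33 × 136 = 2244.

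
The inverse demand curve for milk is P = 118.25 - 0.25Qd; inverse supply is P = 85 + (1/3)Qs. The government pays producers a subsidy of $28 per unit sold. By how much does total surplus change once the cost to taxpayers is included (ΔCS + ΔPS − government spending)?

Pre-subsidy: 118.25 - 0.25Q = 85 + (1/3)Q gives Q* = 57 and P* = 104.
With the subsidy, sellers receive Ps = Pb + 28 for each unit, where Pb is the price buyers pay.
On the curves, Pb = 118.25 - 0.25Q and Ps = 85 + (1/3)Q; the wedge Ps − Pb = 28 gives 85 + (1/3)Q − (118.25 - 0.25Q) = 28, so Q' = 105.
Then Pb = 118.25 − 0.25·105 = 92 and Ps = 85 + (1/3)·105 = 120.
ΔCS = ½(57 + 105)(104 − 92) = 972; ΔPS = ½(57 + 105)(120 − 104) = 1296.
Government spending = 28 × 105 = 2940.
Net change = 972 + 1296 − 2940 = -672. The loss equals the DWL triangle ½·28·48.

Net change in total surplus = -$672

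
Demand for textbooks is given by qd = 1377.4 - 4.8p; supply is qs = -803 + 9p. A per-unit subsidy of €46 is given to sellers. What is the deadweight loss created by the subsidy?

Pre-subsidy: 1377.4 - 4.8p = -803 + 9p gives p* = 158, q* = 619.
With the subsidy, sellers receive ps = pb + 46 for each unit, where pb is the price buyers pay.
Supply in terms of pb becomes qs = -803 + 9(pb + 46) = -389 + 9pb. Setting this equal to demand: 1377.4 - 4.8pb = -389 + 9pb, so pb = 128.
Sellers receive ps = 128 + 46 = 174; q' = 1377.4 − 4.8·128 = 763.
The subsidy expands output by 763 − 619 = 144 past the efficient level; on those units the gap between marginal cost and willingness to pay runs from 0 up to 46.
DWL = ½ × 46 × 144 = 3312.

Deadweight loss = €3312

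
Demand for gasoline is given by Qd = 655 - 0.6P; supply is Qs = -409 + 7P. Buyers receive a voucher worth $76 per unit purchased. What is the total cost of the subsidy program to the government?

Pre-subsidy: 655 - 0.6P = -409 + 7P gives P* = 140, Q* = 571.
With the rebate, buyers effectively pay Pb = Ps − 76, where Ps is the price sellers receive.
Demand in terms of Ps becomes Qd = 655 − 0.6(Ps − 76) = 700.6 - 0.6Ps. Setting this equal to supply: 700.6 - 0.6Ps = -409 + 7Ps, so Ps = 146.
Buyers pay Pb = 146 − 76 = 70; Q' = -409 + 7·146 = 613.
Government outlay = subsidy × quantity = 76 × 613 = 46588.

Government cost = $46588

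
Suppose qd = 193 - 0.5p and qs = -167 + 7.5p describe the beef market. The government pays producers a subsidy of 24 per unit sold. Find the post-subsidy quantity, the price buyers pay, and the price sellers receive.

Pre-subsidy: 193 - 0.5p = -167 + 7.5p gives p* = 45, q* = 170.5.
With the subsidy, sellers receive ps = pb + 24 for each unit, where pb is the price buyers pay.
Supply in terms of pb becomes qs = -167 + 7.5(pb + 24) = 13 + 7.5pb. Setting this equal to demand: 193 - 0.5pb = 13 + 7.5pb, so pb = 22.5.
Sellers receive ps = 22.5 + 24 = 46.5; q' = 193 − 0.5·22.5 = 181.75.

q' = 181.75; buyers pay 22.5; sellers receive 46.5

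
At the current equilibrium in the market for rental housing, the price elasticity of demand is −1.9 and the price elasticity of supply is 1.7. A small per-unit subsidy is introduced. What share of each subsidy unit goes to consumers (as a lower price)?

Consumer share = 17/36

For a small subsidy around the equilibrium, the benefit split depends on the relative slopes, which at a point are proportional to the elasticities.
Buyer share = εs/(εs + |εd|) = 1.7/(1.7 + 1.9) = 17/36; seller share = |εd|/(εs + |εd|) = 19/36.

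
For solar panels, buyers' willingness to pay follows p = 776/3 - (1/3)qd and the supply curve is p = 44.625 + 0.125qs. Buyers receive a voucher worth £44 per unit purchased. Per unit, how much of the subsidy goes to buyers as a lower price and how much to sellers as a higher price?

Pre-subsidy: 776/3 - (1/3)q = 44.625 + 0.125q gives q* = 467 and p* = 103.
With the rebate, buyers effectively pay pb = ps − 44, where ps is the price sellers receive.
On the curves, pb = 776/3 - (1/3)q and ps = 44.625 + 0.125q; the wedge ps − pb = 44 gives 44.625 + 0.125q − (776/3 - (1/3)q) = 44, so q' = 563.
Then pb = 776/3 − (1/3)·563 = 71 and ps = 44.625 + 0.125·563 = 115.
Buyers' price falls by p* − pb = 103 − 71 = 32; sellers' price rises by ps − p* = 115 − 103 = 12.

Buyers gain £32 per unit; sellers gain £12 per unit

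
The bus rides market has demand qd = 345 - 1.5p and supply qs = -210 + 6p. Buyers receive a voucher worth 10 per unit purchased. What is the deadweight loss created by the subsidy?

Deadweight loss = 60

Pre-subsidy: 345 - 1.5p = -210 + 6p gives p* = 74, q* = 234.
With the rebate, buyers effectively pay pb = ps − 10, where ps is the price sellers receive.
Demand in terms of ps becomes qd = 345 − 1.5(ps − 10) = 360 - 1.5ps. Setting this equal to supply: 360 - 1.5ps = -210 + 6ps, so ps = 76.
Buyers pay pb = 76 − 10 = 66; q' = -210 + 6·76 = 246.
The subsidy expands output by 246 − 234 = 12 past the efficient level; on those units the gap between marginal cost and willingness to pay runs from 0 up to 10.
DWL = ½ × 10 × 12 = 60.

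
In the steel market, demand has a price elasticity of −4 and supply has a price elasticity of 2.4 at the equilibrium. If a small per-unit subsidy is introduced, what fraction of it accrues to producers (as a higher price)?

For a small subsidy around the equilibrium, the benefit split depends on the relative slopes, which at a point are proportional to the elasticities.
Buyer share = εs/(εs + |εd|) = 2.4/(2.4 + 4) = 0.375; seller share = |εd|/(εs + |εd|) = 0.625.
So producers capture 0.625 of the subsidy.

Producer share = 0.625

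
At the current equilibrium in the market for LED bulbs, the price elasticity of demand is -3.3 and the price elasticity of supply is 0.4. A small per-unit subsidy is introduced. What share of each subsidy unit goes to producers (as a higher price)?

For a small subsidy around the equilibrium, the benefit split depends on the relative slopes, which at a point are proportional to the elasticities.
Buyer share = εs/(εs + |εd|) = 0.4/(0.4 + 3.3) = 4/37; seller share = |εd|/(εs + |εd|) = 33/37.
So producers capture 33/37 of the subsidy.

Producer share = 33/37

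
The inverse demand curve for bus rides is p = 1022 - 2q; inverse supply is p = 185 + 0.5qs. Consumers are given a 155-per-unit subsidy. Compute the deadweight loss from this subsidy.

Deadweight loss = 4805

Pre-subsidy: 1022 - 2q = 185 + 0.5q gives q* = 334.8 and p* = 352.4.
With the rebate, buyers effectively pay pb = ps − 155, where ps is the price sellers receive.
On the curves, pb = 1022 - 2q and ps = 185 + 0.5q; the wedge ps − pb = 155 gives 185 + 0.5q − (1022 - 2q) = 155, so q' = 396.8.
Then pb = 1022 − 2·396.8 = 228.4 and ps = 185 + 0.5·396.8 = 383.4.
The subsidy expands output by 396.8 − 334.8 = 62 past the efficient level; on those units the gap between marginal cost and willingness to pay runs from 0 up to 155.
DWL = ½ × 155 × 62 = 4805.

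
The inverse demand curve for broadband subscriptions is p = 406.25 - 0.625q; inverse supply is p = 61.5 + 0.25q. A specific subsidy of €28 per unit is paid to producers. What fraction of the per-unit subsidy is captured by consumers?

Pre-subsidy: 406.25 - 0.625q = 61.5 + 0.25q gives q* = 394 and p* = 160.
With the subsidy, sellers receive ps = pb + 28 for each unit, where pb is the price buyers pay.
On the curves, pb = 406.25 - 0.625q and ps = 61.5 + 0.25q; the wedge ps − pb = 28 gives 61.5 + 0.25q − (406.25 - 0.625q) = 28, so q' = 426.
Then pb = 406.25 − 0.625·426 = 140 and ps = 61.5 + 0.25·426 = 168.
Buyers' price falls by p* − pb = 160 − 140 = 20; sellers' price rises by ps − p* = 168 − 160 = 8.
So consumers capture 20/28 = 5/7 of each unit of subsidy.

Consumer share = 5/7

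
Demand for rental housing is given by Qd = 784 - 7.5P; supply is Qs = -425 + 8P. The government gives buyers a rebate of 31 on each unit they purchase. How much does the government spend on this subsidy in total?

Government cost = 9889

Pre-subsidy: 784 - 7.5P = -425 + 8P gives P* = 78, Q* = 199.
With the rebate, buyers effectively pay Pb = Ps − 31, where Ps is the price sellers receive.
Demand in terms of Ps becomes Qd = 784 − 7.5(Ps − 31) = 1016.5 - 7.5Ps. Setting this equal to supply: 1016.5 - 7.5Ps = -425 + 8Ps, so Ps = 93.
Buyers pay Pb = 93 − 31 = 62; Q' = -425 + 8·93 = 319.
Government outlay = subsidy × quantity = 31 × 319 = 9889.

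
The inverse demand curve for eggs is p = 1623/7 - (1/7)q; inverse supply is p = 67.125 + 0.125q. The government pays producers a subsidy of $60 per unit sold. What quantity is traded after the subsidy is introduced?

Pre-subsidy: 1623/7 - (1/7)q = 67.125 + 0.125q gives q* = 615 and p* = 144.
With the subsidy, sellers receive ps = pb + 60 for each unit, where pb is the price buyers pay.
On the curves, pb = 1623/7 - (1/7)q and ps = 67.125 + 0.125q; the wedge ps − pb = 60 gives 67.125 + 0.125q − (1623/7 - (1/7)q) = 60, so q' = 839.
Then pb = 1623/7 − (1/7)·839 = 112 and ps = 67.125 + 0.125·839 = 172.

q' = 839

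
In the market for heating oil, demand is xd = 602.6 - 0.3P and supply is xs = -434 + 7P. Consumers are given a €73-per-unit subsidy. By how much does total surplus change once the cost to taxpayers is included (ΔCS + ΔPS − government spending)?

Net change in total surplus = -€766.5

Pre-subsidy: 602.6 - 0.3P = -434 + 7P gives P* = 142, x* = 560.
With the rebate, buyers effectively pay Pb = Ps − 73, where Ps is the price sellers receive.
Demand in terms of Ps becomes xd = 602.6 − 0.3(Ps − 73) = 624.5 - 0.3Ps. Setting this equal to supply: 624.5 - 0.3Ps = -434 + 7Ps, so Ps = 145.
Buyers pay Pb = 145 − 73 = 72; x' = -434 + 7·145 = 581.
ΔCS = ½(560 + 581)(142 − 72) = 39935; ΔPS = ½(560 + 581)(145 − 142) = 1711.5.
Government spending = 73 × 581 = 42413.
Net change = 39935 + 1711.5 − 42413 = -766.5. The loss equals the DWL triangle ½·73·21.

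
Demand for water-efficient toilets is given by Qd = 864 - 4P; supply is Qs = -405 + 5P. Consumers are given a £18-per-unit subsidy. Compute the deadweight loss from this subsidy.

Deadweight loss = £360

Pre-subsidy: 864 - 4P = -405 + 5P gives P* = 141, Q* = 300.
With the rebate, buyers effectively pay Pb = Ps − 18, where Ps is the price sellers receive.
Demand in terms of Ps becomes Qd = 864 − 4(Ps − 18) = 936 - 4Ps. Setting this equal to supply: 936 - 4Ps = -405 + 5Ps, so Ps = 149.
Buyers pay Pb = 149 − 18 = 131; Q' = -405 + 5·149 = 340.
The subsidy expands output by 340 − 300 = 40 past the efficient level; on those units the gap between marginal cost and willingness to pay runs from 0 up to 18.
DWL = ½ × 18 × 40 = 360.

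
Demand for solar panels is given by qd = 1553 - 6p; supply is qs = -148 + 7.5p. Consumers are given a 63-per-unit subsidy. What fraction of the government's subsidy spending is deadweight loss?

DWL / government spending = 105/1007

Pre-subsidy: 1553 - 6p = -148 + 7.5p gives p* = 126, q* = 797.
With the rebate, buyers effectively pay pb = ps − 63, where ps is the price sellers receive.
Demand in terms of ps becomes qd = 1553 − 6(ps − 63) = 1931 - 6ps. Setting this equal to supply: 1931 - 6ps = -148 + 7.5ps, so ps = 154.
Buyers pay pb = 154 − 63 = 91; q' = -148 + 7.5·154 = 1007.
ΔCS = ½(797 + 1007)(126 − 91) = 31570; ΔPS = ½(797 + 1007)(154 − 126) = 25256.
Government spending = 63 × 1007 = 63441.
DWL = ½ × 63 × (1007 − 797) = 6615; fraction = 6615 / 63441 = 105/1007.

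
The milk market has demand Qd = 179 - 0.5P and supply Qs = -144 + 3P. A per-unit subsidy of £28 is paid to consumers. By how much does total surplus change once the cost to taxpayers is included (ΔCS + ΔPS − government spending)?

Pre-subsidy: 179 - 0.5P = -144 + 3P gives P* = 646/7, Q* = 930/7.
With the rebate, buyers effectively pay Pb = Ps − 28, where Ps is the price sellers receive.
Demand in terms of Ps becomes Qd = 179 − 0.5(Ps − 28) = 193 - 0.5Ps. Setting this equal to supply: 193 - 0.5Ps = -144 + 3Ps, so Ps = 674/7.
Buyers pay Pb = 674/7 − 28 = 478/7; Q' = -144 + 3·(674/7) = 1014/7.
ΔCS = ½(930/7 + 1014/7)(646/7 − 478/7) = 23328/7; ΔPS = ½(930/7 + 1014/7)(674/7 − 646/7) = 3888/7.
Government spending = 28 × 1014/7 = 4056.
Net change = 23328/7 + 3888/7 − 4056 = -168. The loss equals the DWL triangle ½·28·12.

Net change in total surplus = -£168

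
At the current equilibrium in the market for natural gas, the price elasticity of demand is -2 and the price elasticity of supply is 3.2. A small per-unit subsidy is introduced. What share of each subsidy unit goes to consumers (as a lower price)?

Consumer share = 8/13

For a small subsidy around the equilibrium, the benefit split depends on the relative slopes, which at a point are proportional to the elasticities.
Buyer share = εs/(εs + |εd|) = 3.2/(3.2 + 2) = 8/13; seller share = |εd|/(εs + |εd|) = 5/13.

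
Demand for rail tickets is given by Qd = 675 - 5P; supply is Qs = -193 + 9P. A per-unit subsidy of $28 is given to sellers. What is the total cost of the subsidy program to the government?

Pre-subsidy: 675 - 5P = -193 + 9P gives P* = 62, Q* = 365.
With the subsidy, sellers receive Ps = Pb + 28 for each unit, where Pb is the price buyers pay.
Supply in terms of Pb becomes Qs = -193 + 9(Pb + 28) = 59 + 9Pb. Setting this equal to demand: 675 - 5Pb = 59 + 9Pb, so Pb = 44.
Sellers receive Ps = 44 + 28 = 72; Q' = 675 − 5·44 = 455.
Government outlay = subsidy × quantity = 28 × 455 = 12740.

Government cost = $12740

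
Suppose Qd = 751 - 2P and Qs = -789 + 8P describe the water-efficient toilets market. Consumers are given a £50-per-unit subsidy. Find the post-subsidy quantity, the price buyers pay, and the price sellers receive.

Q' = 523; buyers pay £114; sellers receive £164

Pre-subsidy: 751 - 2P = -789 + 8P gives P* = 154, Q* = 443.
With the rebate, buyers effectively pay Pb = Ps − 50, where Ps is the price sellers receive.
Demand in terms of Ps becomes Qd = 751 − 2(Ps − 50) = 851 - 2Ps. Setting this equal to supply: 851 - 2Ps = -789 + 8Ps, so Ps = 164.
Buyers pay Pb = 164 − 50 = 114; Q' = -789 + 8·164 = 523.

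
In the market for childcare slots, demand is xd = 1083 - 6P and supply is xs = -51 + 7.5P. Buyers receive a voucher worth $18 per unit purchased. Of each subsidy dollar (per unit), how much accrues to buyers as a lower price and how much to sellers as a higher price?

Pre-subsidy: 1083 - 6P = -51 + 7.5P gives P* = 84, x* = 579.
With the rebate, buyers effectively pay Pb = Ps − 18, where Ps is the price sellers receive.
Demand in terms of Ps becomes xd = 1083 − 6(Ps − 18) = 1191 - 6Ps. Setting this equal to supply: 1191 - 6Ps = -51 + 7.5Ps, so Ps = 92.
Buyers pay Pb = 92 − 18 = 74; x' = -51 + 7.5·92 = 639.
Buyers' price falls by P* − Pb = 84 − 74 = 10; sellers' price rises by Ps − P* = 92 − 84 = 8.

Buyers gain $10 per unit; sellers gain $8 per unit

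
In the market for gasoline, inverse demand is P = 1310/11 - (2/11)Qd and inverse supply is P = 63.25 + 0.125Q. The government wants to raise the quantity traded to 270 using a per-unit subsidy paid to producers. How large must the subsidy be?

Required subsidy s = 27 per unit

At Q = 270, from the demand curve buyers pay Pb = 1310/11 − (2/11)·270 = 70; from the supply curve sellers need Ps = 63.25 + 0.125·270 = 97.
The subsidy must fill the gap: s = Ps − Pb = 97 − 70 = 27.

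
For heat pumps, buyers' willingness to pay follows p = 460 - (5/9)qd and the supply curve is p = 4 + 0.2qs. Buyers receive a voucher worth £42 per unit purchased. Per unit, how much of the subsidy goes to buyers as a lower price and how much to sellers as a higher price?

Buyers gain 525/17 per unit; sellers gain 189/17 per unit

Pre-subsidy: 460 - (5/9)q = 4 + 0.2q gives q* = 10260/17 and p* = 2120/17.
With the rebate, buyers effectively pay pb = ps − 42, where ps is the price sellers receive.
On the curves, pb = 460 - (5/9)q and ps = 4 + 0.2q; the wedge ps − pb = 42 gives 4 + 0.2q − (460 - (5/9)q) = 42, so q' = 11205/17.
Then pb = 460 − (5/9)·(11205/17) = 1595/17 and ps = 4 + 0.2·(11205/17) = 2309/17.
Buyers' price falls by p* − pb = 2120/17 − 1595/17 = 525/17; sellers' price rises by ps − p* = 2309/17 − 2120/17 = 189/17.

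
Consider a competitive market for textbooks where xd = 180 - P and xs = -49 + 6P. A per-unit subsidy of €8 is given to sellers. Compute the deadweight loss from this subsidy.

Pre-subsidy: 180 - P = -49 + 6P gives P* = 229/7, x* = 1031/7.
With the subsidy, sellers receive Ps = Pb + 8 for each unit, where Pb is the price buyers pay.
Supply in terms of Pb becomes xs = -49 + 6(Pb + 8) = -1 + 6Pb. Setting this equal to demand: 180 - Pb = -1 + 6Pb, so Pb = 181/7.
Sellers receive Ps = 181/7 + 8 = 237/7; x' = 180 − 1·(181/7) = 1079/7.
The subsidy expands output by 1079/7 − 1031/7 = 48/7 past the efficient level; on those units the gap between marginal cost and willingness to pay runs from 0 up to 8.
DWL = ½ × 8 × 48/7 = 192/7.

Deadweight loss = 192/7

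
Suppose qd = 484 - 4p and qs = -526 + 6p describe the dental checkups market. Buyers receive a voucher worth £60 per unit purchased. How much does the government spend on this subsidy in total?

Government cost = £13440

Pre-subsidy: 484 - 4p = -526 + 6p gives p* = 101, q* = 80.
With the rebate, buyers effectively pay pb = ps − 60, where ps is the price sellers receive.
Demand in terms of ps becomes qd = 484 − 4(ps − 60) = 724 - 4ps. Setting this equal to supply: 724 - 4ps = -526 + 6ps, so ps = 125.
Buyers pay pb = 125 − 60 = 65; q' = -526 + 6·125 = 224.
Government outlay = subsidy × quantity = 60 × 224 = 13440.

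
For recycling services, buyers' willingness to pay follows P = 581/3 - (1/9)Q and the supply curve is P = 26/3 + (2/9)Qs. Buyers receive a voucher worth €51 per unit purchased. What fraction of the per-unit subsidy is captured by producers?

Pre-subsidy: 581/3 - (1/9)Q = 26/3 + (2/9)Q gives Q* = 555 and P* = 132.
With the rebate, buyers effectively pay Pb = Ps − 51, where Ps is the price sellers receive.
On the curves, Pb = 581/3 - (1/9)Q and Ps = 26/3 + (2/9)Q; the wedge Ps − Pb = 51 gives 26/3 + (2/9)Q − (581/3 - (1/9)Q) = 51, so Q' = 708.
Then Pb = 581/3 − (1/9)·708 = 115 and Ps = 26/3 + (2/9)·708 = 166.
Buyers' price falls by P* − Pb = 132 − 115 = 17; sellers' price rises by Ps − P* = 166 − 132 = 34.
So producers capture 34/51 = 2/3 of each unit of subsidy.

Producer share = 2/3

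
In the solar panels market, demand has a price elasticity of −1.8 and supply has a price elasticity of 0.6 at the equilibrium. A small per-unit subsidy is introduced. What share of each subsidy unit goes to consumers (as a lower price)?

For a small subsidy around the equilibrium, the benefit split depends on the relative slopes, which at a point are proportional to the elasticities.
Buyer share = εs/(εs + |εd|) = 0.6/(0.6 + 1.8) = 0.25; seller share = |εd|/(εs + |εd|) = 0.75.

Consumer share = 0.25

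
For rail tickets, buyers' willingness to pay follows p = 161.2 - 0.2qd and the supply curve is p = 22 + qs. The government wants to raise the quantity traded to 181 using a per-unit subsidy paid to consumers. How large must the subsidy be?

At q = 181, from the demand curve buyers pay pb = 161.2 − 0.2·181 = 125; from the supply curve sellers need ps = 22 + 1·181 = 203.
The subsidy must fill the gap: s = ps − pb = 203 − 125 = 78.

Required subsidy s = 78 per unit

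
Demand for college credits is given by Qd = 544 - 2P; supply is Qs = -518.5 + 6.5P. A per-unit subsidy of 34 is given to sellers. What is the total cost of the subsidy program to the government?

Government cost = 11764

Pre-subsidy: 544 - 2P = -518.5 + 6.5P gives P* = 125, Q* = 294.
With the subsidy, sellers receive Ps = Pb + 34 for each unit, where Pb is the price buyers pay.
Supply in terms of Pb becomes Qs = -518.5 + 6.5(Pb + 34) = -297.5 + 6.5Pb. Setting this equal to demand: 544 - 2Pb = -297.5 + 6.5Pb, so Pb = 99.
Sellers receive Ps = 99 + 34 = 133; Q' = 544 − 2·99 = 346.
Government outlay = subsidy × quantity = 34 × 346 = 11764.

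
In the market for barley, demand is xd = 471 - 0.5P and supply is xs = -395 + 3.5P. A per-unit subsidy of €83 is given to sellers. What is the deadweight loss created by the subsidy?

Pre-subsidy: 471 - 0.5P = -395 + 3.5P gives P* = 216.5, x* = 362.75.
With the subsidy, sellers receive Ps = Pb + 83 for each unit, where Pb is the price buyers pay.
Supply in terms of Pb becomes xs = -395 + 3.5(Pb + 83) = -104.5 + 3.5Pb. Setting this equal to demand: 471 - 0.5Pb = -104.5 + 3.5Pb, so Pb = 143.875.
Sellers receive Ps = 143.875 + 83 = 226.875; x' = 471 − 0.5·143.875 = 399.0625.
The subsidy expands output by 399.0625 − 362.75 = 36.3125 past the efficient level; on those units the gap between marginal cost and willingness to pay runs from 0 up to 83.
DWL = ½ × 83 × 36.3125 = 1506.96875.

Deadweight loss = €1506.96875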